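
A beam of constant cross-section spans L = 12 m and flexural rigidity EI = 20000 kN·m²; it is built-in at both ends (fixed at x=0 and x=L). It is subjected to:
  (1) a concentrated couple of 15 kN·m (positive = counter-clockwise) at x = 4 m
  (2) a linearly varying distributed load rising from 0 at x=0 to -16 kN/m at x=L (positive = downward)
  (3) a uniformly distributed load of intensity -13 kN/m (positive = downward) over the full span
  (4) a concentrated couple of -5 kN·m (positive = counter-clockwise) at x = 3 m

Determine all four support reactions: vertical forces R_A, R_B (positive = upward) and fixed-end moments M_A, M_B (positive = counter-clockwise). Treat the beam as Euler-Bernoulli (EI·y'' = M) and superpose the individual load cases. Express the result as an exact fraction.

Load 1 — applied couple M₀=15 kN·m at a=4 m (b=L-a=8):
  R_A = 6M₀ab/L³ = 6·15·4·8/12³ = 5/3 kN
  M_A = M₀b(2a-b)/L² = 15·8·(2·4-8)/12² = 0 kN·m
  R_B = -6M₀ab/L³ = -6·15·4·8/12³ = -5/3 kN
  M_B = M₀a(2b-a)/L² = 15·4·(2·8-4)/12² = 5 kN·m
Load 2 — triangular load w₀=-16 kN/m (0→w₀ over full span):
  R_A = 3w₀L/20 = 3·(-16)·12/20 = -144/5 kN
  M_A = w₀L²/30 = (-16)·12²/30 = -384/5 kN·m
  R_B = 7w₀L/20 = 7·(-16)·12/20 = -336/5 kN
  M_B = -w₀L²/20 = -(-16)·12²/20 = 576/5 kN·m
Load 3 — uniform load w=-13 kN/m over full span:
  R_A = wL/2 = (-13)·12/2 = -78 kN
  M_A = wL²/12 = (-13)·12²/12 = -156 kN·m
  R_B = wL/2 = (-13)·12/2 = -78 kN
  M_B = -wL²/12 = -(-13)·12²/12 = 156 kN·m
Load 4 — applied couple M₀=-5 kN·m at a=3 m (b=L-a=9):
  R_A = 6M₀ab/L³ = 6·(-5)·3·9/12³ = -15/32 kN
  M_A = M₀b(2a-b)/L² = (-5)·9·(2·3-9)/12² = 15/16 kN·m
  R_B = -6M₀ab/L³ = -6·(-5)·3·9/12³ = 15/32 kN
  M_B = M₀a(2b-a)/L² = (-5)·3·(2·9-3)/12² = -25/16 kN·m
Superposition: R_A = -50689/480 kN, M_A = -18549/80 kN·m, R_B = -70271/480 kN, M_B = 21971/80 kN·m

R_A = -50689/480 kN, M_A = -18549/80 kN·m, R_B = -70271/480 kN, M_B = 21971/80 kN·m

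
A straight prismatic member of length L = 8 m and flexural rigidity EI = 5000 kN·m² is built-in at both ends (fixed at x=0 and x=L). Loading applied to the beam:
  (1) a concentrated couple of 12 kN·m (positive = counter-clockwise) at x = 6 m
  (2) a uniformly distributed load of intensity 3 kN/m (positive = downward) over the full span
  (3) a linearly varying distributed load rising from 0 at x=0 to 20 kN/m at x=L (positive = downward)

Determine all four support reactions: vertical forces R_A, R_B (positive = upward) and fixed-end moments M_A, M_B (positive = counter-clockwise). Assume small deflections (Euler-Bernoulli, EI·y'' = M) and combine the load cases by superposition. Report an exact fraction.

R_A = 603/16 kN, M_A = 749/12 kN·m, R_B = 1061/16 kN, M_B = -329/4 kN·m

Load 1 — applied couple M₀=12 kN·m at a=6 m (b=L-a=2):
  R_A = 6M₀ab/L³ = 6·12·6·2/8³ = 27/16 kN
  M_A = M₀b(2a-b)/L² = 12·2·(2·6-2)/8² = 15/4 kN·m
  R_B = -6M₀ab/L³ = -6·12·6·2/8³ = -27/16 kN
  M_B = M₀a(2b-a)/L² = 12·6·(2·2-6)/8² = -9/4 kN·m
Load 2 — uniform load w=3 kN/m over full span:
  R_A = wL/2 = 3·8/2 = 12 kN
  M_A = wL²/12 = 3·8²/12 = 16 kN·m
  R_B = wL/2 = 3·8/2 = 12 kN
  M_B = -wL²/12 = -3·8²/12 = -16 kN·m
Load 3 — triangular load w₀=20 kN/m (0→w₀ over full span):
  R_A = 3w₀L/20 = 3·20·8/20 = 24 kN
  M_A = w₀L²/30 = 20·8²/30 = 128/3 kN·m
  R_B = 7w₀L/20 = 7·20·8/20 = 56 kN
  M_B = -w₀L²/20 = -20·8²/20 = -64 kN·m
Superposition: R_A = 603/16 kN, M_A = 749/12 kN·m, R_B = 1061/16 kN, M_B = -329/4 kN·m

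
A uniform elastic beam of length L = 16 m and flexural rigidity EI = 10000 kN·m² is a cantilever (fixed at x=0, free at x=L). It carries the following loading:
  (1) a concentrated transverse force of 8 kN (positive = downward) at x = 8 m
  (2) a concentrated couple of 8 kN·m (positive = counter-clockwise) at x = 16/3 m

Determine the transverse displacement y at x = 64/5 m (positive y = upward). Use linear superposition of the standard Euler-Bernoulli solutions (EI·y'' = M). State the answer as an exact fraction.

y(64/5) = -1216/5625 m

Load 1 — point force P=8 kN at a=8 m (b=L-a=8):
  y_1 = -Pa²(3x-a)/(6EI)  [x>a] = -8·8²·(3·(64/5)-8)/(6·10000) = -2432/9375 m
Load 2 — applied couple M₀=8 kN·m at a=16/3 m (b=L-a=32/3):
  y_2 = M₀a(2x-a)/(2EI)  [x>a] = 8·(16/3)·(2·(64/5)-(16/3))/(2·10000) = 1216/28125 m
Superposition: y = Σ y_i = -1216/5625 m ≈ -0.216178 m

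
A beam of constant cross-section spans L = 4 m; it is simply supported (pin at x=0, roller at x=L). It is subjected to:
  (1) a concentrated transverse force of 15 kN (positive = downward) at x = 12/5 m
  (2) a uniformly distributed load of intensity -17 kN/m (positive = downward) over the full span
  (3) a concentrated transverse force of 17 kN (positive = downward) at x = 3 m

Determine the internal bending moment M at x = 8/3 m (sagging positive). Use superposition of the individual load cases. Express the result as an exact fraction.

Load 1 — point force P=15 kN at a=12/5 m (b=L-a=8/5):
  M_1 = Pa(L-x)/L  [x>a] = 15·(12/5)·(4-(8/3))/4 = 12 kN·m
Load 2 — uniform load w=-17 kN/m over full span:
  M_2 = wx(L-x)/2 = (-17)·(8/3)·(4-(8/3))/2 = -272/9 kN·m
Load 3 — point force P=17 kN at a=3 m (b=L-a=1):
  M_3 = Pbx/L  [x≤a] = 17·1·(8/3)/4 = 34/3 kN·m
Superposition: M = Σ M_i = -62/9 kN·m ≈ -6.888889 kN·m

M(8/3) = -62/9 kN·m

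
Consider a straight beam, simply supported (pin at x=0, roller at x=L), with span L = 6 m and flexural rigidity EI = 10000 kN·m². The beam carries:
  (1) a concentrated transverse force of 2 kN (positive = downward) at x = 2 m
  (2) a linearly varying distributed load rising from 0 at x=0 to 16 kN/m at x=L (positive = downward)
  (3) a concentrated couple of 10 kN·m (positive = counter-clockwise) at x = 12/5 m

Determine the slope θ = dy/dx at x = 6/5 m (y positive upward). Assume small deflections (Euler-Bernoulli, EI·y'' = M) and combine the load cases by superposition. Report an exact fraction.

θ(6/5) = -161423/28125000 rad

Load 1 — point force P=2 kN at a=2 m (b=L-a=4):
  θ_1 = -Pb(L²-b²-3x²)/(6LEI)  [x≤a] = -2·4·(6²-4²-3·(6/5)²)/(6·6·10000) = -49/140625 rad
Load 2 — triangular load w₀=16 kN/m (0→w₀ over full span):
  θ_2 = -w₀(7L⁴-30L²x²+15x⁴)/(360LEI) = -16·(7·6⁴-30·6²·(6/5)²+15·(6/5)⁴)/(360·6·10000) = -2184/390625 rad
Load 3 — applied couple M₀=10 kN·m at a=12/5 m (b=L-a=18/5):
  θ_3 = (M₀x²/(2L)+C₁)/EI  [x≤a] with C₁=M₀(3b²-L²)/(6L)=4/5 = (10·(6/5)²/(2·6)+(4/5))/10000 = 1/5000 rad
Superposition: θ = Σ θ_i = -161423/28125000 rad ≈ -0.005739 rad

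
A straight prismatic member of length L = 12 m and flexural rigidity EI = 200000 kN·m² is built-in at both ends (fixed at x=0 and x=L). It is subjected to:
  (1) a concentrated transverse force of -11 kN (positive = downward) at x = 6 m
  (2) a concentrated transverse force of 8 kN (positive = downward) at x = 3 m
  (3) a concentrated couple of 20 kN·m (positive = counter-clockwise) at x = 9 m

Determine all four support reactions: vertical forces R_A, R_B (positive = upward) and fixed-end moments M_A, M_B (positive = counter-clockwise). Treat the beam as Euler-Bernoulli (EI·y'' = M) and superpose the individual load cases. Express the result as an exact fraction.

Load 1 — point force P=-11 kN at a=6 m (b=L-a=6):
  R_A = Pb²(3a+b)/L³ = (-11)·6²·(3·6+6)/12³ = -11/2 kN
  M_A = Pab²/L² = (-11)·6·6²/12² = -33/2 kN·m
  R_B = Pa²(a+3b)/L³ = (-11)·6²·(6+3·6)/12³ = -11/2 kN
  M_B = -Pa²b/L² = -(-11)·6²·6/12² = 33/2 kN·m
Load 2 — point force P=8 kN at a=3 m (b=L-a=9):
  R_A = Pb²(3a+b)/L³ = 8·9²·(3·3+9)/12³ = 27/4 kN
  M_A = Pab²/L² = 8·3·9²/12² = 27/2 kN·m
  R_B = Pa²(a+3b)/L³ = 8·3²·(3+3·9)/12³ = 5/4 kN
  M_B = -Pa²b/L² = -8·3²·9/12² = -9/2 kN·m
Load 3 — applied couple M₀=20 kN·m at a=9 m (b=L-a=3):
  R_A = 6M₀ab/L³ = 6·20·9·3/12³ = 15/8 kN
  M_A = M₀b(2a-b)/L² = 20·3·(2·9-3)/12² = 25/4 kN·m
  R_B = -6M₀ab/L³ = -6·20·9·3/12³ = -15/8 kN
  M_B = M₀a(2b-a)/L² = 20·9·(2·3-9)/12² = -15/4 kN·m
Superposition: R_A = 25/8 kN, M_A = 13/4 kN·m, R_B = -49/8 kN, M_B = 33/4 kN·m

R_A = 25/8 kN, M_A = 13/4 kN·m, R_B = -49/8 kN, M_B = 33/4 kN·m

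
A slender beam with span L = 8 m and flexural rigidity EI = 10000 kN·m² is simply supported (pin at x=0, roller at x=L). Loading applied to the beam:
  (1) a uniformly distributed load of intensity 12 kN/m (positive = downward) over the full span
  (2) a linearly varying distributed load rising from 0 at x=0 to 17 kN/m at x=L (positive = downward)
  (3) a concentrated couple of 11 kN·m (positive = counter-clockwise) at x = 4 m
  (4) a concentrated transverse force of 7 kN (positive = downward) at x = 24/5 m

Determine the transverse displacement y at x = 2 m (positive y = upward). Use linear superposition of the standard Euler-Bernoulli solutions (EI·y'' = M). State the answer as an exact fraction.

Load 1 — uniform load w=12 kN/m over full span:
  y_1 = -wx(L³-2Lx²+x³)/(24EI) = -12·2·(8³-2·8·2²+2³)/(24·10000) = -57/1250 m
Load 2 — triangular load w₀=17 kN/m (0→w₀ over full span):
  y_2 = -w₀x(7L⁴-10L²x²+3x⁴)/(360LEI) = -17·2·(7·8⁴-10·8²·2²+3·2⁴)/(360·8·10000) = -1853/60000 m
Load 3 — applied couple M₀=11 kN·m at a=4 m (b=L-a=4):
  y_3 = (M₀x³/(6L)+C₁x)/EI  [x≤a] with C₁=M₀(3b²-L²)/(6L)=-11/3 = (11·2³/(6·8)+(-11/3)·2)/10000 = -11/20000 m
Load 4 — point force P=7 kN at a=24/5 m (b=L-a=16/5):
  y_4 = -Pbx(L²-b²-x²)/(6LEI)  [x≤a] = -7·(16/5)·2·(8²-(16/5)²-2²)/(6·8·10000) = -2177/468750 m
Superposition: y = Σ y_i = -102097/1250000 m ≈ -0.081678 m

y(2) = -102097/1250000 m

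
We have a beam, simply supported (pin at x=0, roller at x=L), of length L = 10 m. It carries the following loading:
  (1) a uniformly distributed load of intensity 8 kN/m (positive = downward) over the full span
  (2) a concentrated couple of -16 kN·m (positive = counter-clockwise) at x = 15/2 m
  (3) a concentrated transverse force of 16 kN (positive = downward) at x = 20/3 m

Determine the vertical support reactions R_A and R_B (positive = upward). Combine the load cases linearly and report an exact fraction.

R_A = 656/15 kN, R_B = 784/15 kN

Load 1 — uniform load w=8 kN/m over full span:
  R_A = wL/2 = 8·10/2 = 40 kN
  R_B = wL/2 = 8·10/2 = 40 kN
Load 2 — applied couple M₀=-16 kN·m at a=15/2 m (b=L-a=5/2):
  R_A = M₀/L = (-16)/10 = -8/5 kN
  R_B = -M₀/L = -(-16)/10 = 8/5 kN
Load 3 — point force P=16 kN at a=20/3 m (b=L-a=10/3):
  R_A = Pb/L = 16·(10/3)/10 = 16/3 kN
  R_B = Pa/L = 16·(20/3)/10 = 32/3 kN
Superposition: R_A = 656/15 kN, R_B = 784/15 kN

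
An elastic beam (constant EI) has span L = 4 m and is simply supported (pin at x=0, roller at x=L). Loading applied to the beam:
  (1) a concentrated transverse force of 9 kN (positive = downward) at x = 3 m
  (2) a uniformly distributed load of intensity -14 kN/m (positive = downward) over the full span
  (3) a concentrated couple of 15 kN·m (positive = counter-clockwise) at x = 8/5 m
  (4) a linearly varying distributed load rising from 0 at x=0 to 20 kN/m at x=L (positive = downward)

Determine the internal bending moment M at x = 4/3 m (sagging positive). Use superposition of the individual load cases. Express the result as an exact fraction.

Load 1 — point force P=9 kN at a=3 m (b=L-a=1):
  M_1 = Pbx/L  [x≤a] = 9·1·(4/3)/4 = 3 kN·m
Load 2 — uniform load w=-14 kN/m over full span:
  M_2 = wx(L-x)/2 = (-14)·(4/3)·(4-(4/3))/2 = -224/9 kN·m
Load 3 — applied couple M₀=15 kN·m at a=8/5 m (b=L-a=12/5):
  M_3 = M₀x/L  [x≤a] = 15·(4/3)/4 = 5 kN·m
Load 4 — triangular load w₀=20 kN/m (0→w₀ over full span):
  M_4 = w₀Lx/6 - w₀x³/(6L) = 20·4·(4/3)/6 - 20·(4/3)³/(6·4) = 1280/81 kN·m
Superposition: M = Σ M_i = -88/81 kN·m ≈ -1.086420 kN·m

M(4/3) = -88/81 kN·m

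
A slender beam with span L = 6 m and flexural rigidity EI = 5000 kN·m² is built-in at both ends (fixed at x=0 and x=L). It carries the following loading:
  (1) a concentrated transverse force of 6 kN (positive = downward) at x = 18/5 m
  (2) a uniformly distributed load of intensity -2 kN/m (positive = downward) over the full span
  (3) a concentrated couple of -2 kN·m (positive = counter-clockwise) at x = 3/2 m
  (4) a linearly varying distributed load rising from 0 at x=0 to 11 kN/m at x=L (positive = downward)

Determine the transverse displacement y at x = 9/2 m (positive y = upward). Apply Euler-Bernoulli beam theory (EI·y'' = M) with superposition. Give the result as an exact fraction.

Load 1 — point force P=6 kN at a=18/5 m (b=L-a=12/5):
  y_1 = -Pa²(L-x)²(3bL-(3b+a)(L-x))/(6L³EI)  [x>a] = -6·(18/5)²·(6-(9/2))²·(3·(12/5)·6-(3·(12/5)+(18/5))·(6-(9/2)))/(6·6³·5000) = -729/1000000 m
Load 2 — uniform load w=-2 kN/m over full span:
  y_2 = -wx²(L-x)²/(24EI) = -(-2)·(9/2)²·(6-(9/2))²/(24·5000) = 243/320000 m
Load 3 — applied couple M₀=-2 kN·m at a=3/2 m (b=L-a=9/2):
  y_3 = (R_Ax³/6 - M_Ax²/2 - M₀(x-a)²/2)/EI  [x>a] with R_A=-3/8, M_A=3/8 = ((-3/8)·(9/2)³/6 - (3/8)·(9/2)²/2 - (-2)·((9/2)-(3/2))²/2)/5000 = -63/640000 m
Load 4 — triangular load w₀=11 kN/m (0→w₀ over full span):
  y_4 = -w₀x²(L-x)²(x+2L)/(120LEI) = -11·(9/2)²·(6-(9/2))²·((9/2)+2·6)/(120·6·5000) = -29403/12800000 m
Superposition: y = Σ y_i = -151371/64000000 m ≈ -0.002365 m

y(9/2) = -151371/64000000 m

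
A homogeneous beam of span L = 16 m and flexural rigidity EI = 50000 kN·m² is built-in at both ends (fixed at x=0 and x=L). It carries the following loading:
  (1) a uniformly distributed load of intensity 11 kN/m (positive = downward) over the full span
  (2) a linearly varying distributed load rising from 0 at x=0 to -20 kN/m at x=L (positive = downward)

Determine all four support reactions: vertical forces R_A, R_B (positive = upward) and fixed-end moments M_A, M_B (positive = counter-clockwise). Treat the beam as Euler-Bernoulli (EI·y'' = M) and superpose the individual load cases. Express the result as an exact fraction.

R_A = 40 kN, M_A = 64 kN·m, R_B = -24 kN, M_B = 64/3 kN·m

Load 1 — uniform load w=11 kN/m over full span:
  R_A = wL/2 = 11·16/2 = 88 kN
  M_A = wL²/12 = 11·16²/12 = 704/3 kN·m
  R_B = wL/2 = 11·16/2 = 88 kN
  M_B = -wL²/12 = -11·16²/12 = -704/3 kN·m
Load 2 — triangular load w₀=-20 kN/m (0→w₀ over full span):
  R_A = 3w₀L/20 = 3·(-20)·16/20 = -48 kN
  M_A = w₀L²/30 = (-20)·16²/30 = -512/3 kN·m
  R_B = 7w₀L/20 = 7·(-20)·16/20 = -112 kN
  M_B = -w₀L²/20 = -(-20)·16²/20 = 256 kN·m
Superposition: R_A = 40 kN, M_A = 64 kN·m, R_B = -24 kN, M_B = 64/3 kN·m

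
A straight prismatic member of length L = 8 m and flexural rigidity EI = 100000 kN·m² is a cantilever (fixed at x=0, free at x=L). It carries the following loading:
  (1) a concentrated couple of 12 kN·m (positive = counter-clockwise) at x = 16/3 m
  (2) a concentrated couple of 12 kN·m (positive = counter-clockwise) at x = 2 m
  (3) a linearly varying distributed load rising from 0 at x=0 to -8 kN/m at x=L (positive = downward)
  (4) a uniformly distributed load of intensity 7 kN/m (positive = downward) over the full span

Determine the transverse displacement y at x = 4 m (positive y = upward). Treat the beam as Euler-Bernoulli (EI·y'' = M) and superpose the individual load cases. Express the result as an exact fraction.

y(4) = -43/62500 m

Load 1 — applied couple M₀=12 kN·m at a=16/3 m (b=L-a=8/3):
  y_1 = M₀x²/(2EI)  [x≤a] = 12·4²/(2·100000) = 3/3125 m
Load 2 — applied couple M₀=12 kN·m at a=2 m (b=L-a=6):
  y_2 = M₀a(2x-a)/(2EI)  [x>a] = 12·2·(2·4-2)/(2·100000) = 9/12500 m
Load 3 — triangular load w₀=-8 kN/m (0→w₀ over full span):
  y_3 = (w₀Lx³/12-w₀L²x²/6-w₀x⁵/(120L))/EI = ((-8)·8·4³/12-(-8)·8²·4²/6-(-8)·4⁵/(120·8))/100000 = 484/46875 m
Load 4 — uniform load w=7 kN/m over full span:
  y_4 = -wx²(x²-4Lx+6L²)/(24EI) = -7·4²·(4²-4·8·4+6·8²)/(24·100000) = -119/9375 m
Superposition: y = Σ y_i = -43/62500 m ≈ -0.000688 m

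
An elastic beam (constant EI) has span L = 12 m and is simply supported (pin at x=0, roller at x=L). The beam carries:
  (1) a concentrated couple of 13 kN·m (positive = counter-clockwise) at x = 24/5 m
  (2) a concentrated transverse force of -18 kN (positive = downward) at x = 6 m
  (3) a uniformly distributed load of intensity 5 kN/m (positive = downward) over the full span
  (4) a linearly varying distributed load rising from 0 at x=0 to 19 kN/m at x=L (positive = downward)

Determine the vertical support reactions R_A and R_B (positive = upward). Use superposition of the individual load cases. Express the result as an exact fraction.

Load 1 — applied couple M₀=13 kN·m at a=24/5 m (b=L-a=36/5):
  R_A = M₀/L = 13/12 kN
  R_B = -M₀/L = -13/12 kN
Load 2 — point force P=-18 kN at a=6 m (b=L-a=6):
  R_A = Pb/L = (-18)·6/12 = -9 kN
  R_B = Pa/L = (-18)·6/12 = -9 kN
Load 3 — uniform load w=5 kN/m over full span:
  R_A = wL/2 = 5·12/2 = 30 kN
  R_B = wL/2 = 5·12/2 = 30 kN
Load 4 — triangular load w₀=19 kN/m (0→w₀ over full span):
  R_A = w₀L/6 = 19·12/6 = 38 kN
  R_B = w₀L/3 = 19·12/3 = 76 kN
Superposition: R_A = 721/12 kN, R_B = 1151/12 kN

R_A = 721/12 kN, R_B = 1151/12 kN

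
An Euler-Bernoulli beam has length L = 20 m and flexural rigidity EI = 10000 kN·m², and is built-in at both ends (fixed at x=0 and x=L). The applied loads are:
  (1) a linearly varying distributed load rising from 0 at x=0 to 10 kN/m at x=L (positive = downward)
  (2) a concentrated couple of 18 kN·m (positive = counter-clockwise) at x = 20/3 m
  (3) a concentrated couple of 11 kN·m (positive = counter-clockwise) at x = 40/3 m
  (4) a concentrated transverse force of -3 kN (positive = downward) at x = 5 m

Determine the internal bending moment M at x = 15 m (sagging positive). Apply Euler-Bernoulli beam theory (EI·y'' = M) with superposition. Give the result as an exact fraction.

M(15) = 1031/32 kN·m

Load 1 — triangular load w₀=10 kN/m (0→w₀ over full span):
  M_1 = 3w₀Lx/20 - w₀L²/30 - w₀x³/(6L) = 3·10·20·15/20 - 10·20²/30 - 10·15³/(6·20) = 425/12 kN·m
Load 2 — applied couple M₀=18 kN·m at a=20/3 m (b=L-a=40/3):
  M_2 = R_Ax - M_A - M₀  [x>a] with R_A=6/5, M_A=0 = (6/5)·15 - 0 - 18 = 0 kN·m
Load 3 — applied couple M₀=11 kN·m at a=40/3 m (b=L-a=20/3):
  M_3 = R_Ax - M_A - M₀  [x>a] with R_A=11/15, M_A=11/3 = (11/15)·15 - (11/3) - 11 = -11/3 kN·m
Load 4 — point force P=-3 kN at a=5 m (b=L-a=15):
  M_4 = Pa²(a+3b)(L-x)/L³ - Pa²b/L²  [x>a] = (-3)·5²·(5+3·15)·(20-15)/20³ - (-3)·5²·15/20² = 15/32 kN·m
Superposition: M = Σ M_i = 1031/32 kN·m ≈ 32.218750 kN·m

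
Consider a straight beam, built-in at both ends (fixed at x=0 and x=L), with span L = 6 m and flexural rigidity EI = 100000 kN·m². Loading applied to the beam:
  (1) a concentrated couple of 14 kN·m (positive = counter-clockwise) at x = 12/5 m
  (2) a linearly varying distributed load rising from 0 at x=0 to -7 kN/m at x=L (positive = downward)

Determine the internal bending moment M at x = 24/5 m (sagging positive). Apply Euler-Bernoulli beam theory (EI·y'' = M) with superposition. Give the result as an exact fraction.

Load 1 — applied couple M₀=14 kN·m at a=12/5 m (b=L-a=18/5):
  M_1 = R_Ax - M_A - M₀  [x>a] with R_A=84/25, M_A=42/25 = (84/25)·(24/5) - (42/25) - 14 = 56/125 kN·m
Load 2 — triangular load w₀=-7 kN/m (0→w₀ over full span):
  M_2 = 3w₀Lx/20 - w₀L²/30 - w₀x³/(6L) = 3·(-7)·6·(24/5)/20 - (-7)·6²/30 - (-7)·(24/5)³/(6·6) = -42/125 kN·m
Superposition: M = Σ M_i = 14/125 kN·m ≈ 0.112000 kN·m

M(24/5) = 14/125 kN·m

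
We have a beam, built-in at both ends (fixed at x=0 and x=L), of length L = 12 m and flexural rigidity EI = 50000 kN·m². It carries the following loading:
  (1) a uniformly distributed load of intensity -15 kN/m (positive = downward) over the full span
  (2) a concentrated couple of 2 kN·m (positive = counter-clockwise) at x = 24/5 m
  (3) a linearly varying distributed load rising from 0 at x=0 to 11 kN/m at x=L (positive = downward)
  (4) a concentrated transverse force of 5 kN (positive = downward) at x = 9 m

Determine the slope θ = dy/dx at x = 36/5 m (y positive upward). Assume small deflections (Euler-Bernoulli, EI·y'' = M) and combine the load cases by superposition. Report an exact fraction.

θ(36/5) = -2874/1953125 rad

Load 1 — uniform load w=-15 kN/m over full span:
  θ_1 = -wx(L-x)(L-2x)/(12EI) = -(-15)·(36/5)·(12-(36/5))·(12-2·(36/5))/(12·50000) = -162/78125 rad
Load 2 — applied couple M₀=2 kN·m at a=24/5 m (b=L-a=36/5):
  θ_2 = (R_Ax²/2 - M_Ax - M₀(x-a))/EI  [x>a] with R_A=6/25, M_A=6/25 = ((6/25)·(36/5)²/2 - (6/25)·(36/5) - 2·((36/5)-(24/5)))/50000 = -12/1953125 rad
Load 3 — triangular load w₀=11 kN/m (0→w₀ over full span):
  θ_3 = -w₀(2x(L-x)(L-2x)(x+2L)+x²(L-x)²)/(120LEI) = -11·(2·(36/5)·(12-(36/5))·(12-2·(36/5))·((36/5)+2·12)+(36/5)²·(12-(36/5))²)/(120·12·50000) = 1188/1953125 rad
Load 4 — point force P=5 kN at a=9 m (b=L-a=3):
  θ_4 = -Pb²x(2aL-(3a+b)x)/(2L³EI)  [x≤a] = -5·3²·(36/5)·(2·9·12-(3·9+3)·(36/5))/(2·12³·50000) = 0 rad
Superposition: θ = Σ θ_i = -2874/1953125 rad ≈ -0.001471 rad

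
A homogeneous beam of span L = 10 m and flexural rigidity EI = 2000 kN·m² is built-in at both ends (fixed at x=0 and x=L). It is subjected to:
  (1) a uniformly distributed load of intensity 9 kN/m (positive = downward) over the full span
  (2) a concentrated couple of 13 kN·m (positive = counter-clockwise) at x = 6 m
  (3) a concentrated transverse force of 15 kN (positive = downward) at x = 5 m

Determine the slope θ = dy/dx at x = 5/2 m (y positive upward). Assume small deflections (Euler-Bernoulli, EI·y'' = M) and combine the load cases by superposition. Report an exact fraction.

θ(5/2) = -983/20000 rad

Load 1 — uniform load w=9 kN/m over full span:
  θ_1 = -wx(L-x)(L-2x)/(12EI) = -9·(5/2)·(10-(5/2))·(10-2·(5/2))/(12·2000) = -9/256 rad
Load 2 — applied couple M₀=13 kN·m at a=6 m (b=L-a=4):
  θ_2 = (R_Ax²/2 - M_Ax)/EI  [x≤a] with R_A=234/125, M_A=104/25 = ((234/125)·(5/2)²/2 - (104/25)·(5/2))/2000 = -91/40000 rad
Load 3 — point force P=15 kN at a=5 m (b=L-a=5):
  θ_3 = -Pb²x(2aL-(3a+b)x)/(2L³EI)  [x≤a] = -15·5²·(5/2)·(2·5·10-(3·5+5)·(5/2))/(2·10³·2000) = -3/256 rad
Superposition: θ = Σ θ_i = -983/20000 rad ≈ -0.049150 rad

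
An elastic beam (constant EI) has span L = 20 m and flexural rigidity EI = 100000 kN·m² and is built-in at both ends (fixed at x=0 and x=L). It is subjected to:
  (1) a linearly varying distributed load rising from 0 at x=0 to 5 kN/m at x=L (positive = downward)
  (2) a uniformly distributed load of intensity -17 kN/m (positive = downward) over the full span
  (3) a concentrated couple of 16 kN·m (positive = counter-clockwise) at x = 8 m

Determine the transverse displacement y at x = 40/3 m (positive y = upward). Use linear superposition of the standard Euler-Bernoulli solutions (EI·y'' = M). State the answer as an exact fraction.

y(40/3) = 108796/2278125 m

Load 1 — triangular load w₀=5 kN/m (0→w₀ over full span):
  y_1 = -w₀x²(L-x)²(x+2L)/(120LEI) = -5·(40/3)²·(20-(40/3))²·((40/3)+2·20)/(120·20·100000) = -32/3645 m
Load 2 — uniform load w=-17 kN/m over full span:
  y_2 = -wx²(L-x)²/(24EI) = -(-17)·(40/3)²·(20-(40/3))²/(24·100000) = 68/1215 m
Load 3 — applied couple M₀=16 kN·m at a=8 m (b=L-a=12):
  y_3 = (R_Ax³/6 - M_Ax²/2 - M₀(x-a)²/2)/EI  [x>a] with R_A=144/125, M_A=48/25 = ((144/125)·(40/3)³/6 - (48/25)·(40/3)²/2 - 16·((40/3)-8)²/2)/100000 = 16/28125 m
Superposition: y = Σ y_i = 108796/2278125 m ≈ 0.047757 m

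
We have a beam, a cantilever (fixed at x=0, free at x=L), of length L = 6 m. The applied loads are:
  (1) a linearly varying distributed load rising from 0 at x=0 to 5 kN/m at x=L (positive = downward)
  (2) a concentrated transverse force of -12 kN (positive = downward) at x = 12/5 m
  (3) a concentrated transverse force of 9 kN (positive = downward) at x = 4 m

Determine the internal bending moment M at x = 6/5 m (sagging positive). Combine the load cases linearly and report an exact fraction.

M(6/5) = -1326/25 kN·m

Load 1 — triangular load w₀=5 kN/m (0→w₀ over full span):
  M_1 = w₀Lx/2 - w₀L²/3 - w₀x³/(6L) = 5·6·(6/5)/2 - 5·6²/3 - 5·(6/5)³/(6·6) = -1056/25 kN·m
Load 2 — point force P=-12 kN at a=12/5 m (b=L-a=18/5):
  M_2 = -P(a-x)  [x≤a] = -(-12)·((12/5)-(6/5)) = 72/5 kN·m
Load 3 — point force P=9 kN at a=4 m (b=L-a=2):
  M_3 = -P(a-x)  [x≤a] = -9·(4-(6/5)) = -126/5 kN·m
Superposition: M = Σ M_i = -1326/25 kN·m ≈ -53.040000 kN·m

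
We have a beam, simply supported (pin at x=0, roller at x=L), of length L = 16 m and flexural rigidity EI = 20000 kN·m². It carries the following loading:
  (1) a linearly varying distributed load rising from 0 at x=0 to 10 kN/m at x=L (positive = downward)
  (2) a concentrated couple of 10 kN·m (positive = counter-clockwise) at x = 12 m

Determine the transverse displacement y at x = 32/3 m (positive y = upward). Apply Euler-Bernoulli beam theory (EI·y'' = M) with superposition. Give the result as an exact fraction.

y(32/3) = -3577/18225 m

Load 1 — triangular load w₀=10 kN/m (0→w₀ over full span):
  y_1 = -w₀x(7L⁴-10L²x²+3x⁴)/(360LEI) = -10·(32/3)·(7·16⁴-10·16²·(32/3)²+3·(32/3)⁴)/(360·16·20000) = -17408/91125 m
Load 2 — applied couple M₀=10 kN·m at a=12 m (b=L-a=4):
  y_2 = (M₀x³/(6L)+C₁x)/EI  [x≤a] with C₁=M₀(3b²-L²)/(6L)=-65/3 = (10·(32/3)³/(6·16)+(-65/3)·(32/3))/20000 = -53/10125 m
Superposition: y = Σ y_i = -3577/18225 m ≈ -0.196269 m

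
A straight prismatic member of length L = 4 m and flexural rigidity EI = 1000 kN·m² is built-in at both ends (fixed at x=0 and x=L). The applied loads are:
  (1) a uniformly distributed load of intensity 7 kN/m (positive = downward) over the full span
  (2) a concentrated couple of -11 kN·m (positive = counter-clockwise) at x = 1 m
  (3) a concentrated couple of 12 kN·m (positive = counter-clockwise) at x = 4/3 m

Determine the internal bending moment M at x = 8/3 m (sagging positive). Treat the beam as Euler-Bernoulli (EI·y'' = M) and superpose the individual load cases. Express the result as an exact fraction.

M(8/3) = 355/144 kN·m

Load 1 — uniform load w=7 kN/m over full span:
  M_1 = wLx/2 - wL²/12 - wx²/2 = 7·4·(8/3)/2 - 7·4²/12 - 7·(8/3)²/2 = 28/9 kN·m
Load 2 — applied couple M₀=-11 kN·m at a=1 m (b=L-a=3):
  M_2 = R_Ax - M_A - M₀  [x>a] with R_A=-99/32, M_A=33/16 = (-99/32)·(8/3) - (33/16) - (-11) = 11/16 kN·m
Load 3 — applied couple M₀=12 kN·m at a=4/3 m (b=L-a=8/3):
  M_3 = R_Ax - M_A - M₀  [x>a] with R_A=4, M_A=0 = 4·(8/3) - 0 - 12 = -4/3 kN·m
Superposition: M = Σ M_i = 355/144 kN·m ≈ 2.465278 kN·m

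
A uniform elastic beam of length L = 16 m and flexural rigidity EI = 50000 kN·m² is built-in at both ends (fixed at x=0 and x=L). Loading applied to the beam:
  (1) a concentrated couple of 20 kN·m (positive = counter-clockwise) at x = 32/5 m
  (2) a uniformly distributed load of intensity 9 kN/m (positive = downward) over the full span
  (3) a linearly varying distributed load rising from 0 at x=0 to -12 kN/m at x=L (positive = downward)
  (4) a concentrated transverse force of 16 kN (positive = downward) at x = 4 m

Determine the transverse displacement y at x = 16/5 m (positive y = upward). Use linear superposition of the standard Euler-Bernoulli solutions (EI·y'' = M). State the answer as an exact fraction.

Load 1 — applied couple M₀=20 kN·m at a=32/5 m (b=L-a=48/5):
  y_1 = (R_Ax³/6 - M_Ax²/2)/EI  [x≤a] with R_A=9/5, M_A=12/5 = ((9/5)·(16/5)³/6 - (12/5)·(16/5)²/2)/50000 = -96/1953125 m
Load 2 — uniform load w=9 kN/m over full span:
  y_2 = -wx²(L-x)²/(24EI) = -9·(16/5)²·(16-(16/5))²/(24·50000) = -24576/1953125 m
Load 3 — triangular load w₀=-12 kN/m (0→w₀ over full span):
  y_3 = -w₀x²(L-x)²(x+2L)/(120LEI) = -(-12)·(16/5)²·(16-(16/5))²·((16/5)+2·16)/(120·16·50000) = 360448/48828125 m
Load 4 — point force P=16 kN at a=4 m (b=L-a=12):
  y_4 = -Pb²x²(3aL-(3a+b)x)/(6L³EI)  [x≤a] = -16·12²·(16/5)²·(3·4·16-(3·4+12)·(16/5))/(6·16³·50000) = -864/390625 m
Superposition: y = Σ y_i = -364352/48828125 m ≈ -0.007462 m

y(16/5) = -364352/48828125 m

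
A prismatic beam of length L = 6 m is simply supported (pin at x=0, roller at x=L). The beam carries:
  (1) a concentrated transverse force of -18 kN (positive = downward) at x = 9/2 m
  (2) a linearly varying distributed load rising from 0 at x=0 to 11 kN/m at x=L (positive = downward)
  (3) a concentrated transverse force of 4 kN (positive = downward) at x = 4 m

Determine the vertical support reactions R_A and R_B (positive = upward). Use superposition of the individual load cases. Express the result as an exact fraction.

R_A = 47/6 kN, R_B = 67/6 kN

Load 1 — point force P=-18 kN at a=9/2 m (b=L-a=3/2):
  R_A = Pb/L = (-18)·(3/2)/6 = -9/2 kN
  R_B = Pa/L = (-18)·(9/2)/6 = -27/2 kN
Load 2 — triangular load w₀=11 kN/m (0→w₀ over full span):
  R_A = w₀L/6 = 11·6/6 = 11 kN
  R_B = w₀L/3 = 11·6/3 = 22 kN
Load 3 — point force P=4 kN at a=4 m (b=L-a=2):
  R_A = Pb/L = 4·2/6 = 4/3 kN
  R_B = Pa/L = 4·4/6 = 8/3 kN
Superposition: R_A = 47/6 kN, R_B = 67/6 kN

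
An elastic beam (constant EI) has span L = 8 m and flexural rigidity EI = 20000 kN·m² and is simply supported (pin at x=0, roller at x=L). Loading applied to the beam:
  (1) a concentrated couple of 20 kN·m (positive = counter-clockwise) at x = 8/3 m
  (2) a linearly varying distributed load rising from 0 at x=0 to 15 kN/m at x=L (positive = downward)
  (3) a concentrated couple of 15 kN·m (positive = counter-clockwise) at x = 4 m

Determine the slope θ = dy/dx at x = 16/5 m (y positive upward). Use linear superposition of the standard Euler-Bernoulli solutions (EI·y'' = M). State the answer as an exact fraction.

Load 1 — applied couple M₀=20 kN·m at a=8/3 m (b=L-a=16/3):
  θ_1 = (M₀x²/(2L)-M₀(x-a)+C₁)/EI  [x>a] with C₁=M₀(3b²-L²)/(6L)=80/9 = (20·(16/5)²/(2·8)-20·((16/5)-(8/3))+(80/9))/20000 = 31/56250 rad
Load 2 — triangular load w₀=15 kN/m (0→w₀ over full span):
  θ_2 = -w₀(7L⁴-30L²x²+15x⁴)/(360LEI) = -15·(7·8⁴-30·8²·(16/5)²+15·(16/5)⁴)/(360·8·20000) = -646/234375 rad
Load 3 — applied couple M₀=15 kN·m at a=4 m (b=L-a=4):
  θ_3 = (M₀x²/(2L)+C₁)/EI  [x≤a] with C₁=M₀(3b²-L²)/(6L)=-5 = (15·(16/5)²/(2·8)+(-5))/20000 = 23/100000 rad
Superposition: θ = Σ θ_i = -44441/22500000 rad ≈ -0.001975 rad

θ(16/5) = -44441/22500000 rad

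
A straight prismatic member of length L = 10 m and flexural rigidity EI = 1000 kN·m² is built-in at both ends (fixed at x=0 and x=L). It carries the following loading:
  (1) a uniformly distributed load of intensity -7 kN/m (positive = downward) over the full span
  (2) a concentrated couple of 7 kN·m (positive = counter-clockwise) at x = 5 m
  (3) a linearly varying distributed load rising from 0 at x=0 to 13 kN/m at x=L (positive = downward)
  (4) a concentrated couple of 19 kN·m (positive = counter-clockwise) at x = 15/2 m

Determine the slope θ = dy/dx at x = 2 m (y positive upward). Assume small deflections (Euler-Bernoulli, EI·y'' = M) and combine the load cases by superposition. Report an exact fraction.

Load 1 — uniform load w=-7 kN/m over full span:
  θ_1 = -wx(L-x)(L-2x)/(12EI) = -(-7)·2·(10-2)·(10-2·2)/(12·1000) = 7/125 rad
Load 2 — applied couple M₀=7 kN·m at a=5 m (b=L-a=5):
  θ_2 = (R_Ax²/2 - M_Ax)/EI  [x≤a] with R_A=21/20, M_A=7/4 = ((21/20)·2²/2 - (7/4)·2)/1000 = -7/5000 rad
Load 3 — triangular load w₀=13 kN/m (0→w₀ over full span):
  θ_3 = -w₀(2x(L-x)(L-2x)(x+2L)+x²(L-x)²)/(120LEI) = -13·(2·2·(10-2)·(10-2·2)·(2+2·10)+2²·(10-2)²)/(120·10·1000) = -91/1875 rad
Load 4 — applied couple M₀=19 kN·m at a=15/2 m (b=L-a=5/2):
  θ_4 = (R_Ax²/2 - M_Ax)/EI  [x≤a] with R_A=171/80, M_A=95/16 = ((171/80)·2²/2 - (95/16)·2)/1000 = -19/2500 rad
Superposition: θ = Σ θ_i = -23/15000 rad ≈ -0.001533 rad

θ(2) = -23/15000 rad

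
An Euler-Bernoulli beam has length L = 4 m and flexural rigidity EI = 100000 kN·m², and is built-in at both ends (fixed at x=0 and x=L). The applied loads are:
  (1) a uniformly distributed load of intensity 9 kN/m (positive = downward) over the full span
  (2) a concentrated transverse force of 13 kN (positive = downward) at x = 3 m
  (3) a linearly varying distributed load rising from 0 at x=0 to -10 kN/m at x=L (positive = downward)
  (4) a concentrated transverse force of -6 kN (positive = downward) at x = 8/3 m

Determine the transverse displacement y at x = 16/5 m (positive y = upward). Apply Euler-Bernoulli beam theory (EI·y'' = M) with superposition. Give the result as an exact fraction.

Load 1 — uniform load w=9 kN/m over full span:
  y_1 = -wx²(L-x)²/(24EI) = -9·(16/5)²·(4-(16/5))²/(24·100000) = -48/1953125 m
Load 2 — point force P=13 kN at a=3 m (b=L-a=1):
  y_2 = -Pa²(L-x)²(3bL-(3b+a)(L-x))/(6L³EI)  [x>a] = -13·3²·(4-(16/5))²·(3·1·4-(3·1+3)·(4-(16/5)))/(6·4³·100000) = -351/25000000 m
Load 3 — triangular load w₀=-10 kN/m (0→w₀ over full span):
  y_3 = -w₀x²(L-x)²(x+2L)/(120LEI) = -(-10)·(16/5)²·(4-(16/5))²·((16/5)+2·4)/(120·4·100000) = 448/29296875 m
Load 4 — point force P=-6 kN at a=8/3 m (b=L-a=4/3):
  y_4 = -Pa²(L-x)²(3bL-(3b+a)(L-x))/(6L³EI)  [x>a] = -(-6)·(8/3)²·(4-(16/5))²·(3·(4/3)·4-(3·(4/3)+(8/3))·(4-(16/5)))/(6·4³·100000) = 16/2109375 m
Superposition: y = Σ y_i = -265597/16875000000 m ≈ -0.000016 m

y(16/5) = -265597/16875000000 m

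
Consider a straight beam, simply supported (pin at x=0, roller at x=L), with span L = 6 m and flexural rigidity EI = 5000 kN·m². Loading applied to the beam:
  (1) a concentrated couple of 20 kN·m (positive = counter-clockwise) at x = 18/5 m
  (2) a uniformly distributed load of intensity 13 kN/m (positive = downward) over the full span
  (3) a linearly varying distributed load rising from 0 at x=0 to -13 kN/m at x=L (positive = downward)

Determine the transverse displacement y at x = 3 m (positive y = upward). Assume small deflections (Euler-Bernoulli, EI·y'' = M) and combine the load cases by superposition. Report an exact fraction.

Load 1 — applied couple M₀=20 kN·m at a=18/5 m (b=L-a=12/5):
  y_1 = (M₀x³/(6L)+C₁x)/EI  [x≤a] with C₁=M₀(3b²-L²)/(6L)=-52/5 = (20·3³/(6·6)+(-52/5)·3)/5000 = -81/25000 m
Load 2 — uniform load w=13 kN/m over full span:
  y_2 = -wx(L³-2Lx²+x³)/(24EI) = -13·3·(6³-2·6·3²+3³)/(24·5000) = -351/8000 m
Load 3 — triangular load w₀=-13 kN/m (0→w₀ over full span):
  y_3 = -w₀x(7L⁴-10L²x²+3x⁴)/(360LEI) = -(-13)·3·(7·6⁴-10·6²·3²+3·3⁴)/(360·6·5000) = 351/16000 m
Superposition: y = Σ y_i = -10071/400000 m ≈ -0.025177 m

y(3) = -10071/400000 m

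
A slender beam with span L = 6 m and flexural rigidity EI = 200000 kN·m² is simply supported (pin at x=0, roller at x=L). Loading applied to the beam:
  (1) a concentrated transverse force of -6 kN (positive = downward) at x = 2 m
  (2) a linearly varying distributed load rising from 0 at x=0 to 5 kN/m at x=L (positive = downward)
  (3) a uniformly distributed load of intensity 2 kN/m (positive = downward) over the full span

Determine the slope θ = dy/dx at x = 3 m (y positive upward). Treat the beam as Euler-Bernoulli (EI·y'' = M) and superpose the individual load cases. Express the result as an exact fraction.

Load 1 — point force P=-6 kN at a=2 m (b=L-a=4):
  θ_1 = -Pa(2L²-6Lx+3x²+a²)/(6LEI)  [x>a] = -(-6)·2·(2·6²-6·6·3+3·3²+2²)/(6·6·200000) = -1/120000 rad
Load 2 — triangular load w₀=5 kN/m (0→w₀ over full span):
  θ_2 = -w₀(7L⁴-30L²x²+15x⁴)/(360LEI) = -5·(7·6⁴-30·6²·3²+15·3⁴)/(360·6·200000) = -21/3200000 rad
Load 3 — uniform load w=2 kN/m over full span:
  θ_3 = -w(L³-6Lx²+4x³)/(24EI) = -2·(6³-6·6·3²+4·3³)/(24·200000) = 0 rad
Superposition: θ = Σ θ_i = -143/9600000 rad ≈ -0.000015 rad

θ(3) = -143/9600000 rad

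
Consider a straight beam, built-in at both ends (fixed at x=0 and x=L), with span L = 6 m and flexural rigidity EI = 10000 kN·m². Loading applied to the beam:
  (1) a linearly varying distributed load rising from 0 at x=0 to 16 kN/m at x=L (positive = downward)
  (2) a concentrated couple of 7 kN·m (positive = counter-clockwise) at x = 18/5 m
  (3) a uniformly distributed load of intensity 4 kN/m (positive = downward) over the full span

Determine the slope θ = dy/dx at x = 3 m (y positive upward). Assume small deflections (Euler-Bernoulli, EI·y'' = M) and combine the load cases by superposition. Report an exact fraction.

θ(3) = -3/31250 rad

Load 1 — triangular load w₀=16 kN/m (0→w₀ over full span):
  θ_1 = -w₀(2x(L-x)(L-2x)(x+2L)+x²(L-x)²)/(120LEI) = -16·(2·3·(6-3)·(6-2·3)·(3+2·6)+3²·(6-3)²)/(120·6·10000) = -9/50000 rad
Load 2 — applied couple M₀=7 kN·m at a=18/5 m (b=L-a=12/5):
  θ_2 = (R_Ax²/2 - M_Ax)/EI  [x≤a] with R_A=42/25, M_A=56/25 = ((42/25)·3²/2 - (56/25)·3)/10000 = 21/250000 rad
Load 3 — uniform load w=4 kN/m over full span:
  θ_3 = -wx(L-x)(L-2x)/(12EI) = -4·3·(6-3)·(6-2·3)/(12·10000) = 0 rad
Superposition: θ = Σ θ_i = -3/31250 rad ≈ -0.000096 rad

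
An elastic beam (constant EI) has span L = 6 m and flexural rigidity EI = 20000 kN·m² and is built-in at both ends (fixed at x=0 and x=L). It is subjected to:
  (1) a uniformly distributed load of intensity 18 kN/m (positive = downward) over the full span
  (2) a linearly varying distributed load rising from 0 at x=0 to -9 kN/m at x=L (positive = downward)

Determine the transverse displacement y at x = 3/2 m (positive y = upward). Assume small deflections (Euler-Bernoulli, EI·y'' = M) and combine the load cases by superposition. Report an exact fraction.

Load 1 — uniform load w=18 kN/m over full span:
  y_1 = -wx²(L-x)²/(24EI) = -18·(3/2)²·(6-(3/2))²/(24·20000) = -2187/1280000 m
Load 2 — triangular load w₀=-9 kN/m (0→w₀ over full span):
  y_2 = -w₀x²(L-x)²(x+2L)/(120LEI) = -(-9)·(3/2)²·(6-(3/2))²·((3/2)+2·6)/(120·6·20000) = 19683/51200000 m
Superposition: y = Σ y_i = -67797/51200000 m ≈ -0.001324 m

y(3/2) = -67797/51200000 m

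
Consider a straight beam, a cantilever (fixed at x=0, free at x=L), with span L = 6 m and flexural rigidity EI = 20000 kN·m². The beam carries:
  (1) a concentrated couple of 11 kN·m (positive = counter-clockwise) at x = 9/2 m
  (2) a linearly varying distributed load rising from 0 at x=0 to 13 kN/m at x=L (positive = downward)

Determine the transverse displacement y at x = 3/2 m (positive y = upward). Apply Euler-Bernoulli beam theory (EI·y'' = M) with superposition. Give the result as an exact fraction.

Load 1 — applied couple M₀=11 kN·m at a=9/2 m (b=L-a=3/2):
  y_1 = M₀x²/(2EI)  [x≤a] = 11·(3/2)²/(2·20000) = 99/160000 m
Load 2 — triangular load w₀=13 kN/m (0→w₀ over full span):
  y_2 = (w₀Lx³/12-w₀L²x²/6-w₀x⁵/(120L))/EI = (13·6·(3/2)³/12-13·6²·(3/2)²/6-13·(3/2)⁵/(120·6))/20000 = -393471/51200000 m
Superposition: y = Σ y_i = -361791/51200000 m ≈ -0.007066 m

y(3/2) = -361791/51200000 m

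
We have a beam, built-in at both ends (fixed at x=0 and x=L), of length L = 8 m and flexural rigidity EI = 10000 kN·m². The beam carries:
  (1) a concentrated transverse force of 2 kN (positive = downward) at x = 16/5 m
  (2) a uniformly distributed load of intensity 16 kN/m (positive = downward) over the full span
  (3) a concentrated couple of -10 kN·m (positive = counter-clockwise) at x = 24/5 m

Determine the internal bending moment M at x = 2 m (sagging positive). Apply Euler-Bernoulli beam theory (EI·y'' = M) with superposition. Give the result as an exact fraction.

Load 1 — point force P=2 kN at a=16/5 m (b=L-a=24/5):
  M_1 = Pb²(3a+b)x/L³ - Pab²/L²  [x≤a] = 2·(24/5)²·(3·(16/5)+(24/5))·2/8³ - 2·(16/5)·(24/5)²/8² = 36/125 kN·m
Load 2 — uniform load w=16 kN/m over full span:
  M_2 = wLx/2 - wL²/12 - wx²/2 = 16·8·2/2 - 16·8²/12 - 16·2²/2 = 32/3 kN·m
Load 3 — applied couple M₀=-10 kN·m at a=24/5 m (b=L-a=16/5):
  M_3 = R_Ax - M_A  [x≤a] with R_A=-9/5, M_A=-16/5 = (-9/5)·2 - (-16/5) = -2/5 kN·m
Superposition: M = Σ M_i = 3958/375 kN·m ≈ 10.554667 kN·m

M(2) = 3958/375 kN·m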